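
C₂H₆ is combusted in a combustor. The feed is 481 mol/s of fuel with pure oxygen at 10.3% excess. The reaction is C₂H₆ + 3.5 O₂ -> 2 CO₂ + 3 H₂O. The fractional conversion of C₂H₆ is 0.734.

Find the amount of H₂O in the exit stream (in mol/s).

Stoichiometric O₂ = 3.5 × 481 = 1684 mol/s; O₂ fed = 1684 × 1.103 = 1857 mol/s.
Fuel reacted = 0.734 × 481 → ξ = 353.1 mol/s.
Outlet (n = n₀ + ν ξ):
  C₂H₆: 481 − 1(353.1) = 127.9
  O₂: 1857 − 3.5(353.1) = 621.2
  CO₂: 0 + 2(353.1) = 706.1
  H₂O: 0 + 3(353.1) = 1059

1060 mol/s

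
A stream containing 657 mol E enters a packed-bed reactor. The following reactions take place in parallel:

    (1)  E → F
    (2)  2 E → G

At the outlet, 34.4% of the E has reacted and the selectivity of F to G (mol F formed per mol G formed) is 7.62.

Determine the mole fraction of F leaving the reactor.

0.283

Conversion of E: E consumed = 0.344 × 657 = 226 mol = 1ξ₁ + 2ξ₂.
Selectivity: 1ξ₁ / (1ξ₂) = 7.62 → ξ₁ = 7.62 ξ₂.
Substitute: (1·7.62 + 2) ξ₂ = 226 → ξ₂ = 23.49 mol, ξ₁ = 179 mol.
Outlet amounts (n = n₀ + Σ ν·ξ):
  E: 657 − 1(179) − 2(23.49) = 431
  F: 0 + 1(179) = 179
  G: 0 + 1(23.49) = 23.49
Total out = 633.5 mol; y_F = 179 / 633.5 = 0.2826.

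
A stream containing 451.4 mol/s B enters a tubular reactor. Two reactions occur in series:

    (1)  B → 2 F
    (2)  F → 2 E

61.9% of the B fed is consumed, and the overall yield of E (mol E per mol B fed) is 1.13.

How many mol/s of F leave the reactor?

304 mol/s

Conversion of B: B consumed = 1ξ₁ = 0.619 × 451.4 → ξ₁ = 279.4 mol/s.
Yield of E: 2ξ₂ / 451.4 = 1.13 → ξ₂ = 255 mol/s.
Outlet amounts (n = n₀ + Σ ν·ξ):
  B: 451.4 − 1(279.4) = 172
  F: 0 + 2(279.4) − 1(255) = 303.8
  E: 0 + 2(255) = 510.1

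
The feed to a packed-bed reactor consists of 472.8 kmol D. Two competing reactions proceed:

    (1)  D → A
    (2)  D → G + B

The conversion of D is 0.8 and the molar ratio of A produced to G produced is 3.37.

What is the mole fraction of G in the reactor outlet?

Conversion of D: D consumed = 0.8 × 472.8 = 378.2 kmol = 1ξ₁ + 1ξ₂.
Selectivity: 1ξ₁ / (1ξ₂) = 3.37 → ξ₁ = 3.37 ξ₂.
Substitute: (1·3.37 + 1) ξ₂ = 378.2 → ξ₂ = 86.55 kmol, ξ₁ = 291.7 kmol.
Outlet amounts (n = n₀ + Σ ν·ξ):
  D: 472.8 − 1(291.7) − 1(86.55) = 94.56
  A: 0 + 1(291.7) = 291.7
  G: 0 + 1(86.55) = 86.55
  B: 0 + 1(86.55) = 86.55
Total out = 559.4 kmol; y_G = 86.55 / 559.4 = 0.1547.

0.155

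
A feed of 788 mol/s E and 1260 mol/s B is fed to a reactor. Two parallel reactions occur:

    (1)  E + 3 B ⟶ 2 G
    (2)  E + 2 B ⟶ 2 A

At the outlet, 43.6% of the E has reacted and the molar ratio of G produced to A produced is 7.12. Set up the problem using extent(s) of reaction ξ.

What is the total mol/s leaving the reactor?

1400 mol/s

Conversion of E: E consumed = 0.436 × 788 = 343.6 mol/s = 1ξ₁ + 1ξ₂.
Selectivity: 2ξ₁ / (2ξ₂) = 7.12 → ξ₁ = 7.12 ξ₂.
Substitute: (1·7.12 + 1) ξ₂ = 343.6 → ξ₂ = 42.31 mol/s, ξ₁ = 301.3 mol/s.
Outlet amounts (n = n₀ + Σ ν·ξ):
  E: 788 − 1(301.3) − 1(42.31) = 444.4
  B: 1260 − 3(301.3) − 2(42.31) = 271.6
  G: 0 + 2(301.3) = 602.5
  A: 0 + 2(42.31) = 84.62
Total out = 444.4 + 271.6 + 602.5 + 84.62 = 1403 mol/s.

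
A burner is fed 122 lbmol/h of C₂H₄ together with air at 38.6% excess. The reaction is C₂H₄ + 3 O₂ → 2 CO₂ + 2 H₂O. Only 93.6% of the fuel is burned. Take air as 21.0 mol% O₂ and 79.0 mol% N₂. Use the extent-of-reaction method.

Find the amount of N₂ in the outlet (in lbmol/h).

Stoichiometric O₂ = 3 × 122 = 366 lbmol/h; O₂ fed = 366 × 1.386 = 507.3 lbmol/h.
N₂ fed = 507.3 × 79/21 = 1908 lbmol/h.
Fuel reacted = 0.936 × 122 → ξ = 114.2 lbmol/h.
Outlet (n = n₀ + ν ξ):
  C₂H₄: 122 − 1(114.2) = 7.808
  O₂: 507.3 − 3(114.2) = 164.7
  N₂: 1908 (inert)
  CO₂: 0 + 2(114.2) = 228.4
  H₂O: 0 + 2(114.2) = 228.4

1910 lbmol/h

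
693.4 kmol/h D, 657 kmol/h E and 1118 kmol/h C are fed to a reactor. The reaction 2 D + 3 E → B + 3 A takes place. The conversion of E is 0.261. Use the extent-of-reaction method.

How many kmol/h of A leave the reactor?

E reacted = 0.261 × 657 = 171.5 kmol/h; ν_E = −3, so ξ = 171.5/3 = 57.16 kmol/h.
Outlet amounts (n = n₀ + ν ξ):
  D: 693.4 − 2(57.16) = 579.1
  E: 657 − 3(57.16) = 485.5
  B: 0 + 1(57.16) = 57.16
  A: 0 + 3(57.16) = 171.5
  C: 1118 (inert)

171 kmol/h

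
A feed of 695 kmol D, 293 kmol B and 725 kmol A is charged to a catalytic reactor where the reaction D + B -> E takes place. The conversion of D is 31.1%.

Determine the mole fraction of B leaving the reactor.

D reacted = 0.311 × 695 = 216.1 kmol; ν_D = −1, so ξ = 216.1/1 = 216.1 kmol.
Outlet amounts (n = n₀ + ν ξ):
  D: 695 − 1(216.1) = 478.9
  B: 293 − 1(216.1) = 76.85
  E: 0 + 1(216.1) = 216.1
  A: 725 (inert)
Total out = 1497 kmol; y_B = 76.85 / 1497 = 0.05134.

0.0513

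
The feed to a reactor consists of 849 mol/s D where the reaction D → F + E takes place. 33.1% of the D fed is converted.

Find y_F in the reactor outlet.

0.249

D reacted = 0.331 × 849 = 281 mol/s; ν_D = −1, so ξ = 281/1 = 281 mol/s.
Outlet amounts (n = n₀ + ν ξ):
  D: 849 − 1(281) = 568
  F: 0 + 1(281) = 281
  E: 0 + 1(281) = 281
Total out = 1130 mol/s; y_F = 281 / 1130 = 0.2487.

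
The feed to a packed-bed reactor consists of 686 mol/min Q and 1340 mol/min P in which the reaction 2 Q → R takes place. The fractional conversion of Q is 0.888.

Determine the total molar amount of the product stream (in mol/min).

Q reacted = 0.888 × 686 = 609.2 mol/min; ν_Q = −2, so ξ = 609.2/2 = 304.6 mol/min.
Outlet amounts (n = n₀ + ν ξ):
  Q: 686 − 2(304.6) = 76.83
  R: 0 + 1(304.6) = 304.6
  P: 1340 (inert)
Total out = 76.83 + 304.6 + 1340 = 1721 mol/min.

1720 mol/min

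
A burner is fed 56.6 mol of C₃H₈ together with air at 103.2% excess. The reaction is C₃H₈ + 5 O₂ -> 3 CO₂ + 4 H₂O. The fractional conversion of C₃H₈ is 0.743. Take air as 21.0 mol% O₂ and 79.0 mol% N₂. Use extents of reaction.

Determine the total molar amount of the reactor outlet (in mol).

Stoichiometric O₂ = 5 × 56.6 = 283 mol; O₂ fed = 283 × 2.032 = 575.1 mol.
N₂ fed = 575.1 × 79/21 = 2163 mol.
Fuel reacted = 0.743 × 56.6 → ξ = 42.05 mol.
Outlet (n = n₀ + ν ξ):
  C₃H₈: 56.6 − 1(42.05) = 14.55
  O₂: 575.1 − 5(42.05) = 364.8
  N₂: 2163 (inert)
  CO₂: 0 + 3(42.05) = 126.2
  H₂O: 0 + 4(42.05) = 168.2
Total out = 14.55 + 364.8 + 2163 + 126.2 + 168.2 = 2837 mol.

2840 mol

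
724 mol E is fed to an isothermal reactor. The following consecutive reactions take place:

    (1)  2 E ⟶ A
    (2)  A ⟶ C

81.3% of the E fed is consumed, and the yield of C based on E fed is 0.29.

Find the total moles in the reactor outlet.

430 mol

Conversion of E: E consumed = 2ξ₁ = 0.813 × 724 → ξ₁ = 294.3 mol.
Yield of C: 1ξ₂ / 724 = 0.29 → ξ₂ = 210 mol.
Outlet amounts (n = n₀ + Σ ν·ξ):
  E: 724 − 2(294.3) = 135.4
  A: 0 + 1(294.3) − 1(210) = 84.35
  C: 0 + 1(210) = 210
Total out = 135.4 + 84.35 + 210 = 429.7 mol.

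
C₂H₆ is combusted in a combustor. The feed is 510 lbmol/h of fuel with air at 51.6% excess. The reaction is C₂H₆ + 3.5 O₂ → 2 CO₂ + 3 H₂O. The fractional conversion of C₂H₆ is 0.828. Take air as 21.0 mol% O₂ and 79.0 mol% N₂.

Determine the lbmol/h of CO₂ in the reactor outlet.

845 lbmol/h

Stoichiometric O₂ = 3.5 × 510 = 1785 lbmol/h; O₂ fed = 1785 × 1.516 = 2706 lbmol/h.
N₂ fed = 2706 × 79/21 = 10180 lbmol/h.
Fuel reacted = 0.828 × 510 → ξ = 422.3 lbmol/h.
Outlet (n = n₀ + ν ξ):
  C₂H₆: 510 − 1(422.3) = 87.72
  O₂: 2706 − 3.5(422.3) = 1228
  N₂: 10180 (inert)
  CO₂: 0 + 2(422.3) = 844.6
  H₂O: 0 + 3(422.3) = 1267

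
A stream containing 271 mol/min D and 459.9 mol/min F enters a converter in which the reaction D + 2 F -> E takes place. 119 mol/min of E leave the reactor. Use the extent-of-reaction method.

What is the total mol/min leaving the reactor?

For E: n = n₀ + 1ξ → 119 = 0 + 1ξ, giving ξ = 119 mol/min.
Outlet amounts (n = n₀ + ν ξ):
  D: 271 − 1(119) = 152
  F: 459.9 − 2(119) = 221.9
  E: 0 + 1(119) = 119
Total out = 152 + 221.9 + 119 = 492.9 mol/min.

493 mol/min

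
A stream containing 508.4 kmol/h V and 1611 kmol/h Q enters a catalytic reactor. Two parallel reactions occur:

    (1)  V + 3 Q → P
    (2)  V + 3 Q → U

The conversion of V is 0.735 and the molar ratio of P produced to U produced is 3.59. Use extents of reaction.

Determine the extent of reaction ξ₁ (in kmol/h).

Conversion of V: V consumed = 0.735 × 508.4 = 373.7 kmol/h = 1ξ₁ + 1ξ₂.
Selectivity: 1ξ₁ / (1ξ₂) = 3.59 → ξ₁ = 3.59 ξ₂.
Substitute: (1·3.59 + 1) ξ₂ = 373.7 → ξ₂ = 81.41 kmol/h, ξ₁ = 292.3 kmol/h.
Outlet amounts (n = n₀ + Σ ν·ξ):
  V: 508.4 − 1(292.3) − 1(81.41) = 134.7
  Q: 1611 − 3(292.3) − 3(81.41) = 490
  P: 0 + 1(292.3) = 292.3
  U: 0 + 1(81.41) = 81.41

ξ₁ = 292 kmol/h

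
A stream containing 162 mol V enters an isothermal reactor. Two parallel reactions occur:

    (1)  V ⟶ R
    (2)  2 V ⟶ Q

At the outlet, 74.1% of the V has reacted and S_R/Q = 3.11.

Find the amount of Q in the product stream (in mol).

23.5 mol

Conversion of V: V consumed = 0.741 × 162 = 120 mol = 1ξ₁ + 2ξ₂.
Selectivity: 1ξ₁ / (1ξ₂) = 3.11 → ξ₁ = 3.11 ξ₂.
Substitute: (1·3.11 + 2) ξ₂ = 120 → ξ₂ = 23.49 mol, ξ₁ = 73.06 mol.
Outlet amounts (n = n₀ + Σ ν·ξ):
  V: 162 − 1(73.06) − 2(23.49) = 41.96
  R: 0 + 1(73.06) = 73.06
  Q: 0 + 1(23.49) = 23.49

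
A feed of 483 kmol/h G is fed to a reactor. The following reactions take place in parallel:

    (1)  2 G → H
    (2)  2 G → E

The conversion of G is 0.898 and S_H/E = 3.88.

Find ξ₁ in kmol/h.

ξ₁ = 172 kmol/h

Conversion of G: G consumed = 0.898 × 483 = 433.7 kmol/h = 2ξ₁ + 2ξ₂.
Selectivity: 1ξ₁ / (1ξ₂) = 3.88 → ξ₁ = 3.88 ξ₂.
Substitute: (2·3.88 + 2) ξ₂ = 433.7 → ξ₂ = 44.44 kmol/h, ξ₁ = 172.4 kmol/h.
Outlet amounts (n = n₀ + Σ ν·ξ):
  G: 483 − 2(172.4) − 2(44.44) = 49.27
  H: 0 + 1(172.4) = 172.4
  E: 0 + 1(44.44) = 44.44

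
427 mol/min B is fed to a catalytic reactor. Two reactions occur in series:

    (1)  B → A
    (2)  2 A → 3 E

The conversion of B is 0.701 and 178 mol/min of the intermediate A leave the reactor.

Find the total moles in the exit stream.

488 mol/min

Conversion of B: B consumed = 1ξ₁ = 0.701 × 427 → ξ₁ = 299.3 mol/min.
A balance: n_A = 0 + 1ξ₁ − 2ξ₂ = 178 → ξ₂ = (1·299.3 − 178)/2 = 60.66 mol/min.
Outlet amounts (n = n₀ + Σ ν·ξ):
  B: 427 − 1(299.3) = 127.7
  A: 0 + 1(299.3) − 2(60.66) = 178
  E: 0 + 3(60.66) = 182
Total out = 127.7 + 178 + 182 = 487.7 mol/min.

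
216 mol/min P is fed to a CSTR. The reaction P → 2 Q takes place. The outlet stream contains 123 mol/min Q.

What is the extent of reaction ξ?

ξ = 61.5 mol/min

For Q: n = n₀ + 2ξ → 123 = 0 + 2ξ, giving ξ = 61.5 mol/min.
Outlet amounts (n = n₀ + ν ξ):
  P: 216 − 1(61.5) = 154.5
  Q: 0 + 2(61.5) = 123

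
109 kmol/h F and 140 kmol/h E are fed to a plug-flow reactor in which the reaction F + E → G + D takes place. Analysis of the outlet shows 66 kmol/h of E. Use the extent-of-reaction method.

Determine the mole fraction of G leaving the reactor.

For E: n = n₀ − 1ξ → 66 = 140 − 1ξ, giving ξ = 74 kmol/h.
Outlet amounts (n = n₀ + ν ξ):
  F: 109 − 1(74) = 35
  E: 140 − 1(74) = 66
  G: 0 + 1(74) = 74
  D: 0 + 1(74) = 74
Total out = 249 kmol/h; y_G = 74 / 249 = 0.2972.

0.297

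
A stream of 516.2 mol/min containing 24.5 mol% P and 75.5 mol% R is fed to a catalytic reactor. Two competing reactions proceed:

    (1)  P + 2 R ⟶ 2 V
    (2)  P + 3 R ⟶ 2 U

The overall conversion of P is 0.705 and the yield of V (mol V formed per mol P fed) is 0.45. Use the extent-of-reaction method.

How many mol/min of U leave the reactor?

Yield of V: 2ξ₁ / 126.5 = 0.45 → ξ₁ = 28.46 mol/min.
Conversion of P: 1ξ₁ + 1ξ₂ = 0.705 × 126.5 = 89.16 → ξ₂ = 60.71 mol/min.
Outlet amounts (n = n₀ + Σ ν·ξ):
  P: 126.5 − 1(28.46) − 1(60.71) = 37.31
  R: 389.7 − 2(28.46) − 3(60.71) = 150.7
  V: 0 + 2(28.46) = 56.91
  U: 0 + 2(60.71) = 121.4

121 mol/min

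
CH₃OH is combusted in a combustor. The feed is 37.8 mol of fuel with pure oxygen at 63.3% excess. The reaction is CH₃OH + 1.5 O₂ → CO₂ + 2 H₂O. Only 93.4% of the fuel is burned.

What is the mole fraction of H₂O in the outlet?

0.477

Stoichiometric O₂ = 1.5 × 37.8 = 56.7 mol; O₂ fed = 56.7 × 1.633 = 92.59 mol.
Fuel reacted = 0.934 × 37.8 → ξ = 35.31 mol.
Outlet (n = n₀ + ν ξ):
  CH₃OH: 37.8 − 1(35.31) = 2.495
  O₂: 92.59 − 1.5(35.31) = 39.63
  CO₂: 0 + 1(35.31) = 35.31
  H₂O: 0 + 2(35.31) = 70.61
Total out = 148 mol; y_H₂O = 70.61 / 148 = 0.477.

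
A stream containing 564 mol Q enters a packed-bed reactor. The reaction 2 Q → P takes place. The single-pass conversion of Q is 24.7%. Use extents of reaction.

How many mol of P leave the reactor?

69.7 mol

Q reacted = 0.247 × 564 = 139.3 mol; ν_Q = −2, so ξ = 139.3/2 = 69.65 mol.
Outlet amounts (n = n₀ + ν ξ):
  Q: 564 − 2(69.65) = 424.7
  P: 0 + 1(69.65) = 69.65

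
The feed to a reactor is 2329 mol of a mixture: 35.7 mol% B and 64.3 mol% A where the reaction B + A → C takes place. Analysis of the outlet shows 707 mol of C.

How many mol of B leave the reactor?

For C: n = n₀ + 1ξ → 707 = 0 + 1ξ, giving ξ = 707 mol.
Outlet amounts (n = n₀ + ν ξ):
  B: 831.5 − 1(707) = 124.5
  A: 1498 − 1(707) = 790.5
  C: 0 + 1(707) = 707

124 mol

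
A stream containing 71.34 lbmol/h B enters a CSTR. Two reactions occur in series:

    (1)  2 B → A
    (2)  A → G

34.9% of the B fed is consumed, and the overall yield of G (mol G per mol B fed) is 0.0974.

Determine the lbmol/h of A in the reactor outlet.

5.5 lbmol/h

Conversion of B: B consumed = 2ξ₁ = 0.349 × 71.34 → ξ₁ = 12.45 lbmol/h.
Yield of G: 1ξ₂ / 71.34 = 0.0974 → ξ₂ = 6.949 lbmol/h.
Outlet amounts (n = n₀ + Σ ν·ξ):
  B: 71.34 − 2(12.45) = 46.44
  A: 0 + 1(12.45) − 1(6.949) = 5.5
  G: 0 + 1(6.949) = 6.949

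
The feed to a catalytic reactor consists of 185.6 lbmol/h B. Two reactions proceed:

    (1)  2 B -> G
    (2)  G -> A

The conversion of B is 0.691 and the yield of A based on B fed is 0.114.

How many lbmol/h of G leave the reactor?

43 lbmol/h

Conversion of B: B consumed = 2ξ₁ = 0.691 × 185.6 → ξ₁ = 64.12 lbmol/h.
Yield of A: 1ξ₂ / 185.6 = 0.114 → ξ₂ = 21.16 lbmol/h.
Outlet amounts (n = n₀ + Σ ν·ξ):
  B: 185.6 − 2(64.12) = 57.35
  G: 0 + 1(64.12) − 1(21.16) = 42.97
  A: 0 + 1(21.16) = 21.16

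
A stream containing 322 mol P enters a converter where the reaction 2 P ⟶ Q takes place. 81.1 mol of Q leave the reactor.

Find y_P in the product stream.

0.663

For Q: n = n₀ + 1ξ → 81.1 = 0 + 1ξ, giving ξ = 81.1 mol.
Outlet amounts (n = n₀ + ν ξ):
  P: 322 − 2(81.1) = 159.8
  Q: 0 + 1(81.1) = 81.1
Total out = 240.9 mol; y_P = 159.8 / 240.9 = 0.6633.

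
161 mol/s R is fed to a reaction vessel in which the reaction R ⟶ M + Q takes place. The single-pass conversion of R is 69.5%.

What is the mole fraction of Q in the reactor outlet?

0.41

R reacted = 0.695 × 161 = 111.9 mol/s; ν_R = −1, so ξ = 111.9/1 = 111.9 mol/s.
Outlet amounts (n = n₀ + ν ξ):
  R: 161 − 1(111.9) = 49.11
  M: 0 + 1(111.9) = 111.9
  Q: 0 + 1(111.9) = 111.9
Total out = 272.9 mol/s; y_Q = 111.9 / 272.9 = 0.41.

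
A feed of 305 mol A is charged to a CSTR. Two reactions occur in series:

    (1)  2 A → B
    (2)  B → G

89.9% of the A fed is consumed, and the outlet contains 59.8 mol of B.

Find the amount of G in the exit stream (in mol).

Conversion of A: A consumed = 2ξ₁ = 0.899 × 305 → ξ₁ = 137.1 mol.
B balance: n_B = 0 + 1ξ₁ − 1ξ₂ = 59.8 → ξ₂ = (1·137.1 − 59.8)/1 = 77.3 mol.
Outlet amounts (n = n₀ + Σ ν·ξ):
  A: 305 − 2(137.1) = 30.81
  B: 0 + 1(137.1) − 1(77.3) = 59.8
  G: 0 + 1(77.3) = 77.3

77.3 mol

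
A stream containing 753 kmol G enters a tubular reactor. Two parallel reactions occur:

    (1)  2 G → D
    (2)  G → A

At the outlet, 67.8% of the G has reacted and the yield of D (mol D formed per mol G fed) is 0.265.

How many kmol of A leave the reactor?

Yield of D: 1ξ₁ / 753 = 0.265 → ξ₁ = 199.5 kmol.
Conversion of G: 2ξ₁ + 1ξ₂ = 0.678 × 753 = 510.5 → ξ₂ = 111.4 kmol.
Outlet amounts (n = n₀ + Σ ν·ξ):
  G: 753 − 2(199.5) − 1(111.4) = 242.5
  D: 0 + 1(199.5) = 199.5
  A: 0 + 1(111.4) = 111.4

111 kmol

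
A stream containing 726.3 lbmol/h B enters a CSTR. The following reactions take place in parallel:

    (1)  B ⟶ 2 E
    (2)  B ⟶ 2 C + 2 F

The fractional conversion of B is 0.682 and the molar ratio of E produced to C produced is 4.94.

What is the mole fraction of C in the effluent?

Conversion of B: B consumed = 0.682 × 726.3 = 495.3 lbmol/h = 1ξ₁ + 1ξ₂.
Selectivity: 2ξ₁ / (2ξ₂) = 4.94 → ξ₁ = 4.94 ξ₂.
Substitute: (1·4.94 + 1) ξ₂ = 495.3 → ξ₂ = 83.39 lbmol/h, ξ₁ = 411.9 lbmol/h.
Outlet amounts (n = n₀ + Σ ν·ξ):
  B: 726.3 − 1(411.9) − 1(83.39) = 231
  E: 0 + 2(411.9) = 823.9
  C: 0 + 2(83.39) = 166.8
  F: 0 + 2(83.39) = 166.8
Total out = 1388 lbmol/h; y_C = 166.8 / 1388 = 0.1201.

0.12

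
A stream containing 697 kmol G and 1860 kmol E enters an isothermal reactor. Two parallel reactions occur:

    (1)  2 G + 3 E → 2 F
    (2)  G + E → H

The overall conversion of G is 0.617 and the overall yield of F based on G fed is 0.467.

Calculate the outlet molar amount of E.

Yield of F: 2ξ₁ / 697 = 0.467 → ξ₁ = 162.7 kmol.
Conversion of G: 2ξ₁ + 1ξ₂ = 0.617 × 697 = 430 → ξ₂ = 104.5 kmol.
Outlet amounts (n = n₀ + Σ ν·ξ):
  G: 697 − 2(162.7) − 1(104.5) = 267
  E: 1860 − 3(162.7) − 1(104.5) = 1267
  F: 0 + 2(162.7) = 325.5
  H: 0 + 1(104.5) = 104.5

1270 kmol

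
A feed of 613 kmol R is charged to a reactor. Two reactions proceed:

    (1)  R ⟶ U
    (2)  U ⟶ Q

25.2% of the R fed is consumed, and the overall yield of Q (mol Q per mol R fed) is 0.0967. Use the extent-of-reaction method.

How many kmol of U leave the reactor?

Conversion of R: R consumed = 1ξ₁ = 0.252 × 613 → ξ₁ = 154.5 kmol.
Yield of Q: 1ξ₂ / 613 = 0.0967 → ξ₂ = 59.28 kmol.
Outlet amounts (n = n₀ + Σ ν·ξ):
  R: 613 − 1(154.5) = 458.5
  U: 0 + 1(154.5) − 1(59.28) = 95.2
  Q: 0 + 1(59.28) = 59.28

95.2 kmol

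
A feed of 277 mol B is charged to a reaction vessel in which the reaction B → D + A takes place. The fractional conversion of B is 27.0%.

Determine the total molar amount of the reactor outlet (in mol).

B reacted = 0.27 × 277 = 74.79 mol; ν_B = −1, so ξ = 74.79/1 = 74.79 mol.
Outlet amounts (n = n₀ + ν ξ):
  B: 277 − 1(74.79) = 202.2
  D: 0 + 1(74.79) = 74.79
  A: 0 + 1(74.79) = 74.79
Total out = 202.2 + 74.79 + 74.79 = 351.8 mol.

352 mol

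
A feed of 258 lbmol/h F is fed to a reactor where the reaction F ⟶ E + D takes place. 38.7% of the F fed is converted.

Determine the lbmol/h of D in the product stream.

F reacted = 0.387 × 258 = 99.85 lbmol/h; ν_F = −1, so ξ = 99.85/1 = 99.85 lbmol/h.
Outlet amounts (n = n₀ + ν ξ):
  F: 258 − 1(99.85) = 158.2
  E: 0 + 1(99.85) = 99.85
  D: 0 + 1(99.85) = 99.85

99.8 lbmol/h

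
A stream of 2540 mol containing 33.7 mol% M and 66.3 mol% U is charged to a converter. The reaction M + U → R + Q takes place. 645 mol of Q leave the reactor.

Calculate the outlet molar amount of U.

For Q: n = n₀ + 1ξ → 645 = 0 + 1ξ, giving ξ = 645 mol.
Outlet amounts (n = n₀ + ν ξ):
  M: 856 − 1(645) = 211
  U: 1684 − 1(645) = 1039
  R: 0 + 1(645) = 645
  Q: 0 + 1(645) = 645

1040 mol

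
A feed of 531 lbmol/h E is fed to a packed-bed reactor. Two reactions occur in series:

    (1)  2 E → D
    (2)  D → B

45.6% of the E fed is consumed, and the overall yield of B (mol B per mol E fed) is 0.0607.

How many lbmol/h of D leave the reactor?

Conversion of E: E consumed = 2ξ₁ = 0.456 × 531 → ξ₁ = 121.1 lbmol/h.
Yield of B: 1ξ₂ / 531 = 0.0607 → ξ₂ = 32.23 lbmol/h.
Outlet amounts (n = n₀ + Σ ν·ξ):
  E: 531 − 2(121.1) = 288.9
  D: 0 + 1(121.1) − 1(32.23) = 88.84
  B: 0 + 1(32.23) = 32.23

88.8 lbmol/h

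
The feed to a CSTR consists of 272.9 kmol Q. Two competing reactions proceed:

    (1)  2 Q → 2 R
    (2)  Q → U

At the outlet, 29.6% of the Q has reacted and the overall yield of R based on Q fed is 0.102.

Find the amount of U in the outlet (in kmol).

52.9 kmol

Yield of R: 2ξ₁ / 272.9 = 0.102 → ξ₁ = 13.92 kmol.
Conversion of Q: 2ξ₁ + 1ξ₂ = 0.296 × 272.9 = 80.78 → ξ₂ = 52.94 kmol.
Outlet amounts (n = n₀ + Σ ν·ξ):
  Q: 272.9 − 2(13.92) − 1(52.94) = 192.1
  R: 0 + 2(13.92) = 27.84
  U: 0 + 1(52.94) = 52.94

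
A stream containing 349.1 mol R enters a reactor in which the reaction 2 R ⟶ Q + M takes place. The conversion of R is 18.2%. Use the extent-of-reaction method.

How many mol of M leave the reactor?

31.8 mol

R reacted = 0.182 × 349.1 = 63.54 mol; ν_R = −2, so ξ = 63.54/2 = 31.77 mol.
Outlet amounts (n = n₀ + ν ξ):
  R: 349.1 − 2(31.77) = 285.6
  Q: 0 + 1(31.77) = 31.77
  M: 0 + 1(31.77) = 31.77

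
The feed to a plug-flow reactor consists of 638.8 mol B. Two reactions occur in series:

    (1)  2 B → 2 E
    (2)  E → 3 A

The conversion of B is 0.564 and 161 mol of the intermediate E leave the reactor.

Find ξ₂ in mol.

Conversion of B: B consumed = 2ξ₁ = 0.564 × 638.8 → ξ₁ = 180.1 mol.
E balance: n_E = 0 + 2ξ₁ − 1ξ₂ = 161 → ξ₂ = (2·180.1 − 161)/1 = 199.3 mol.
Outlet amounts (n = n₀ + Σ ν·ξ):
  B: 638.8 − 2(180.1) = 278.5
  E: 0 + 2(180.1) − 1(199.3) = 161
  A: 0 + 3(199.3) = 597.8

ξ₂ = 199 mol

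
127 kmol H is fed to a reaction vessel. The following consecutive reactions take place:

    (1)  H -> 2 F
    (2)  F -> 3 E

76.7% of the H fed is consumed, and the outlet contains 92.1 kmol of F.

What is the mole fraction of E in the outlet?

Conversion of H: H consumed = 1ξ₁ = 0.767 × 127 → ξ₁ = 97.41 kmol.
F balance: n_F = 0 + 2ξ₁ − 1ξ₂ = 92.1 → ξ₂ = (2·97.41 − 92.1)/1 = 102.7 kmol.
Outlet amounts (n = n₀ + Σ ν·ξ):
  H: 127 − 1(97.41) = 29.59
  F: 0 + 2(97.41) − 1(102.7) = 92.1
  E: 0 + 3(102.7) = 308.2
Total out = 429.8 kmol; y_E = 308.2 / 429.8 = 0.7169.

0.717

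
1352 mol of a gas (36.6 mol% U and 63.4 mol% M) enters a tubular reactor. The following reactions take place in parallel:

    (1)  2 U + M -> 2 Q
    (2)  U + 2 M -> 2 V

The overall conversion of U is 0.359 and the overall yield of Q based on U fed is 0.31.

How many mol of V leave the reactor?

Yield of Q: 2ξ₁ / 494.8 = 0.31 → ξ₁ = 76.7 mol.
Conversion of U: 2ξ₁ + 1ξ₂ = 0.359 × 494.8 = 177.6 → ξ₂ = 24.25 mol.
Outlet amounts (n = n₀ + Σ ν·ξ):
  U: 494.8 − 2(76.7) − 1(24.25) = 317.2
  M: 857.2 − 1(76.7) − 2(24.25) = 732
  Q: 0 + 2(76.7) = 153.4
  V: 0 + 2(24.25) = 48.49

48.5 mol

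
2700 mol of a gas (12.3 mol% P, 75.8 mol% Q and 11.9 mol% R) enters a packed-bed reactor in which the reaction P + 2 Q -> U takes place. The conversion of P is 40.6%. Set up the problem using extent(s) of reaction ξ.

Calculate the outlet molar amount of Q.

1780 mol

P reacted = 0.406 × 332.1 = 134.8 mol; ν_P = −1, so ξ = 134.8/1 = 134.8 mol.
Outlet amounts (n = n₀ + ν ξ):
  P: 332.1 − 1(134.8) = 197.3
  Q: 2047 − 2(134.8) = 1777
  U: 0 + 1(134.8) = 134.8
  R: 321.3 (inert)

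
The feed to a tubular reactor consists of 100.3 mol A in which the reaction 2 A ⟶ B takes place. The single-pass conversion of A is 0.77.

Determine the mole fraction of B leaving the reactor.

A reacted = 0.77 × 100.3 = 77.23 mol; ν_A = −2, so ξ = 77.23/2 = 38.62 mol.
Outlet amounts (n = n₀ + ν ξ):
  A: 100.3 − 2(38.62) = 23.07
  B: 0 + 1(38.62) = 38.62
Total out = 61.68 mol; y_B = 38.62 / 61.68 = 0.626.

0.626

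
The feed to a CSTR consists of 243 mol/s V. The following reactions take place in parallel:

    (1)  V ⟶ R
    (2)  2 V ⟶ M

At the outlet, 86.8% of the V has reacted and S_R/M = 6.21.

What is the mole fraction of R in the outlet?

0.734

Conversion of V: V consumed = 0.868 × 243 = 210.9 mol/s = 1ξ₁ + 2ξ₂.
Selectivity: 1ξ₁ / (1ξ₂) = 6.21 → ξ₁ = 6.21 ξ₂.
Substitute: (1·6.21 + 2) ξ₂ = 210.9 → ξ₂ = 25.69 mol/s, ξ₁ = 159.5 mol/s.
Outlet amounts (n = n₀ + Σ ν·ξ):
  V: 243 − 1(159.5) − 2(25.69) = 32.08
  R: 0 + 1(159.5) = 159.5
  M: 0 + 1(25.69) = 25.69
Total out = 217.3 mol/s; y_R = 159.5 / 217.3 = 0.7342.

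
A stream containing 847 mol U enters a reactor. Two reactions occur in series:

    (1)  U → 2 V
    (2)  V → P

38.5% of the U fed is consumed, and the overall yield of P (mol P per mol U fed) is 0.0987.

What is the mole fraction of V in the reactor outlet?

0.485

Conversion of U: U consumed = 1ξ₁ = 0.385 × 847 → ξ₁ = 326.1 mol.
Yield of P: 1ξ₂ / 847 = 0.0987 → ξ₂ = 83.6 mol.
Outlet amounts (n = n₀ + Σ ν·ξ):
  U: 847 − 1(326.1) = 520.9
  V: 0 + 2(326.1) − 1(83.6) = 568.6
  P: 0 + 1(83.6) = 83.6
Total out = 1173 mol; y_V = 568.6 / 1173 = 0.4847.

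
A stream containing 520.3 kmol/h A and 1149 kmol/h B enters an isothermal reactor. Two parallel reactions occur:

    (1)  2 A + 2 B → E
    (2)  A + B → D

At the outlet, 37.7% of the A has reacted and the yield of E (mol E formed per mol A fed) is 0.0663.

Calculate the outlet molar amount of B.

Yield of E: 1ξ₁ / 520.3 = 0.0663 → ξ₁ = 34.5 kmol/h.
Conversion of A: 2ξ₁ + 1ξ₂ = 0.377 × 520.3 = 196.2 → ξ₂ = 127.2 kmol/h.
Outlet amounts (n = n₀ + Σ ν·ξ):
  A: 520.3 − 2(34.5) − 1(127.2) = 324.1
  B: 1149 − 2(34.5) − 1(127.2) = 952.8
  E: 0 + 1(34.5) = 34.5
  D: 0 + 1(127.2) = 127.2

953 kmol/h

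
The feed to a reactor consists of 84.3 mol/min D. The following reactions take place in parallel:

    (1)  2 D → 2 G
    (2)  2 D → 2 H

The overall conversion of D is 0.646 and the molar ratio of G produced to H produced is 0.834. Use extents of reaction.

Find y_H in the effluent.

0.352

Conversion of D: D consumed = 0.646 × 84.3 = 54.46 mol/min = 2ξ₁ + 2ξ₂.
Selectivity: 2ξ₁ / (2ξ₂) = 0.834 → ξ₁ = 0.834 ξ₂.
Substitute: (2·0.834 + 2) ξ₂ = 54.46 → ξ₂ = 14.85 mol/min, ξ₁ = 12.38 mol/min.
Outlet amounts (n = n₀ + Σ ν·ξ):
  D: 84.3 − 2(12.38) − 2(14.85) = 29.84
  G: 0 + 2(12.38) = 24.76
  H: 0 + 2(14.85) = 29.69
Total out = 84.3 mol/min; y_H = 29.69 / 84.3 = 0.3522.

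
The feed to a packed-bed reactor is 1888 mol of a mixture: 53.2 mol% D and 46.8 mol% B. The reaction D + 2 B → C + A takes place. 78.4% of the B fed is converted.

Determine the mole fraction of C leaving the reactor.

B reacted = 0.784 × 883.6 = 692.7 mol; ν_B = −2, so ξ = 692.7/2 = 346.4 mol.
Outlet amounts (n = n₀ + ν ξ):
  D: 1004 − 1(346.4) = 658.1
  B: 883.6 − 2(346.4) = 190.9
  C: 0 + 1(346.4) = 346.4
  A: 0 + 1(346.4) = 346.4
Total out = 1542 mol; y_C = 346.4 / 1542 = 0.2247.

0.225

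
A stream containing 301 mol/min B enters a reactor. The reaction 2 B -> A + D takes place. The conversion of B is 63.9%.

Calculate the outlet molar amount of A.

B reacted = 0.639 × 301 = 192.3 mol/min; ν_B = −2, so ξ = 192.3/2 = 96.17 mol/min.
Outlet amounts (n = n₀ + ν ξ):
  B: 301 − 2(96.17) = 108.7
  A: 0 + 1(96.17) = 96.17
  D: 0 + 1(96.17) = 96.17

96.2 mol/min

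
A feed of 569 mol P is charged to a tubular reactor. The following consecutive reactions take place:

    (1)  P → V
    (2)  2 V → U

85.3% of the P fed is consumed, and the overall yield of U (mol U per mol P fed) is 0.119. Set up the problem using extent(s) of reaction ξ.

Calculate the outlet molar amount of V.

350 mol

Conversion of P: P consumed = 1ξ₁ = 0.853 × 569 → ξ₁ = 485.4 mol.
Yield of U: 1ξ₂ / 569 = 0.119 → ξ₂ = 67.71 mol.
Outlet amounts (n = n₀ + Σ ν·ξ):
  P: 569 − 1(485.4) = 83.64
  V: 0 + 1(485.4) − 2(67.71) = 349.9
  U: 0 + 1(67.71) = 67.71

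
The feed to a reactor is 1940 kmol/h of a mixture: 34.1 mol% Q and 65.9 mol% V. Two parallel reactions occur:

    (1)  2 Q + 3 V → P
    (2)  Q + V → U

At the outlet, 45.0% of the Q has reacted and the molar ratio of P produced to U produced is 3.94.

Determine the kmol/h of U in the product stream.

33.5 kmol/h

Conversion of Q: Q consumed = 0.45 × 661.5 = 297.7 kmol/h = 2ξ₁ + 1ξ₂.
Selectivity: 1ξ₁ / (1ξ₂) = 3.94 → ξ₁ = 3.94 ξ₂.
Substitute: (2·3.94 + 1) ξ₂ = 297.7 → ξ₂ = 33.52 kmol/h, ξ₁ = 132.1 kmol/h.
Outlet amounts (n = n₀ + Σ ν·ξ):
  Q: 661.5 − 2(132.1) − 1(33.52) = 363.8
  V: 1278 − 3(132.1) − 1(33.52) = 848.7
  P: 0 + 1(132.1) = 132.1
  U: 0 + 1(33.52) = 33.52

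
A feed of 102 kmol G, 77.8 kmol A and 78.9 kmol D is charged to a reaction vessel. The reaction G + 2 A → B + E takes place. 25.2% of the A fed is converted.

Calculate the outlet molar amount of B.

A reacted = 0.252 × 77.8 = 19.61 kmol; ν_A = −2, so ξ = 19.61/2 = 9.803 kmol.
Outlet amounts (n = n₀ + ν ξ):
  G: 102 − 1(9.803) = 92.2
  A: 77.8 − 2(9.803) = 58.19
  B: 0 + 1(9.803) = 9.803
  E: 0 + 1(9.803) = 9.803
  D: 78.9 (inert)

9.8 kmol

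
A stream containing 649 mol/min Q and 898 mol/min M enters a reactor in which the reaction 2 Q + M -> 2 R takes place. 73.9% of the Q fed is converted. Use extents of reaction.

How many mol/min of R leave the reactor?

480 mol/min

Q reacted = 0.739 × 649 = 479.6 mol/min; ν_Q = −2, so ξ = 479.6/2 = 239.8 mol/min.
Outlet amounts (n = n₀ + ν ξ):
  Q: 649 − 2(239.8) = 169.4
  M: 898 − 1(239.8) = 658.2
  R: 0 + 2(239.8) = 479.6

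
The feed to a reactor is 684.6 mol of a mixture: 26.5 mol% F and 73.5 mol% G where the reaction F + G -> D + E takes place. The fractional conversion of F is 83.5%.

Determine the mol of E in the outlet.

F reacted = 0.835 × 181.4 = 151.5 mol; ν_F = −1, so ξ = 151.5/1 = 151.5 mol.
Outlet amounts (n = n₀ + ν ξ):
  F: 181.4 − 1(151.5) = 29.93
  G: 503.2 − 1(151.5) = 351.7
  D: 0 + 1(151.5) = 151.5
  E: 0 + 1(151.5) = 151.5

151 mol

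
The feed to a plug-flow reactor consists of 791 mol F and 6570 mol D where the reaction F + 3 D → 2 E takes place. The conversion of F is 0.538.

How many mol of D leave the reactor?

F reacted = 0.538 × 791 = 425.6 mol; ν_F = −1, so ξ = 425.6/1 = 425.6 mol.
Outlet amounts (n = n₀ + ν ξ):
  F: 791 − 1(425.6) = 365.4
  D: 6570 − 3(425.6) = 5293
  E: 0 + 2(425.6) = 851.1

5290 mol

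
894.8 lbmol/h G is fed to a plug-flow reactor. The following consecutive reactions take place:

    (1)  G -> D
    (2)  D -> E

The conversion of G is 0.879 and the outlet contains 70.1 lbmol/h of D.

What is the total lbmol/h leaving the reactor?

895 lbmol/h

Conversion of G: G consumed = 1ξ₁ = 0.879 × 894.8 → ξ₁ = 786.5 lbmol/h.
D balance: n_D = 0 + 1ξ₁ − 1ξ₂ = 70.1 → ξ₂ = (1·786.5 − 70.1)/1 = 716.4 lbmol/h.
Outlet amounts (n = n₀ + Σ ν·ξ):
  G: 894.8 − 1(786.5) = 108.3
  D: 0 + 1(786.5) − 1(716.4) = 70.1
  E: 0 + 1(716.4) = 716.4
Total out = 108.3 + 70.1 + 716.4 = 894.8 lbmol/h.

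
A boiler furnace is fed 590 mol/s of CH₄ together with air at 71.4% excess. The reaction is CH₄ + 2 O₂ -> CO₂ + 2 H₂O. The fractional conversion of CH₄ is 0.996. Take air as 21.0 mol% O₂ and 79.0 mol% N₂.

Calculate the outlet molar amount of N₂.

7610 mol/s

Stoichiometric O₂ = 2 × 590 = 1180 mol/s; O₂ fed = 1180 × 1.714 = 2023 mol/s.
N₂ fed = 2023 × 79/21 = 7609 mol/s.
Fuel reacted = 0.996 × 590 → ξ = 587.6 mol/s.
Outlet (n = n₀ + ν ξ):
  CH₄: 590 − 1(587.6) = 2.36
  O₂: 2023 − 2(587.6) = 847.2
  N₂: 7609 (inert)
  CO₂: 0 + 1(587.6) = 587.6
  H₂O: 0 + 2(587.6) = 1175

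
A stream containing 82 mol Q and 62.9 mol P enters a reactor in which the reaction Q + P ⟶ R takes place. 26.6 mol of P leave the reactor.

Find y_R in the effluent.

For P: n = n₀ − 1ξ → 26.6 = 62.9 − 1ξ, giving ξ = 36.3 mol.
Outlet amounts (n = n₀ + ν ξ):
  Q: 82 − 1(36.3) = 45.7
  P: 62.9 − 1(36.3) = 26.6
  R: 0 + 1(36.3) = 36.3
Total out = 108.6 mol; y_R = 36.3 / 108.6 = 0.3343.

0.334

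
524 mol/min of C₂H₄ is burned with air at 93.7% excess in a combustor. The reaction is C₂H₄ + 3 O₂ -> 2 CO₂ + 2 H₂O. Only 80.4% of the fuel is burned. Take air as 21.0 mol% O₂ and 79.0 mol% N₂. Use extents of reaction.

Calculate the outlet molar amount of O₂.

Stoichiometric O₂ = 3 × 524 = 1572 mol/min; O₂ fed = 1572 × 1.937 = 3045 mol/min.
N₂ fed = 3045 × 79/21 = 11450 mol/min.
Fuel reacted = 0.804 × 524 → ξ = 421.3 mol/min.
Outlet (n = n₀ + ν ξ):
  C₂H₄: 524 − 1(421.3) = 102.7
  O₂: 3045 − 3(421.3) = 1781
  N₂: 11450 (inert)
  CO₂: 0 + 2(421.3) = 842.6
  H₂O: 0 + 2(421.3) = 842.6

1780 mol/min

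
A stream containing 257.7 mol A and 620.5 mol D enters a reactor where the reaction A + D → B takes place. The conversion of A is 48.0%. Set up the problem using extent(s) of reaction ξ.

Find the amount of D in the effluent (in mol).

497 mol

A reacted = 0.48 × 257.7 = 123.7 mol; ν_A = −1, so ξ = 123.7/1 = 123.7 mol.
Outlet amounts (n = n₀ + ν ξ):
  A: 257.7 − 1(123.7) = 134
  D: 620.5 − 1(123.7) = 496.8
  B: 0 + 1(123.7) = 123.7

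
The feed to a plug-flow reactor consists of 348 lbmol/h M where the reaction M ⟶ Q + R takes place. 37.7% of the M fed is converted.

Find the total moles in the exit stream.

M reacted = 0.377 × 348 = 131.2 lbmol/h; ν_M = −1, so ξ = 131.2/1 = 131.2 lbmol/h.
Outlet amounts (n = n₀ + ν ξ):
  M: 348 − 1(131.2) = 216.8
  Q: 0 + 1(131.2) = 131.2
  R: 0 + 1(131.2) = 131.2
Total out = 216.8 + 131.2 + 131.2 = 479.2 lbmol/h.

479 lbmol/h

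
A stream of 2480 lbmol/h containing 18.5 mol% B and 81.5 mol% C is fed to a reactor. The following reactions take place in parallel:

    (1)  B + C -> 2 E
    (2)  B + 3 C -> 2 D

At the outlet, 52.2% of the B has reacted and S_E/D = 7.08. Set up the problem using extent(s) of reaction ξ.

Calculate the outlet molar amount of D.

Conversion of B: B consumed = 0.522 × 458.8 = 239.5 lbmol/h = 1ξ₁ + 1ξ₂.
Selectivity: 2ξ₁ / (2ξ₂) = 7.08 → ξ₁ = 7.08 ξ₂.
Substitute: (1·7.08 + 1) ξ₂ = 239.5 → ξ₂ = 29.64 lbmol/h, ξ₁ = 209.9 lbmol/h.
Outlet amounts (n = n₀ + Σ ν·ξ):
  B: 458.8 − 1(209.9) − 1(29.64) = 219.3
  C: 2021 − 1(209.9) − 3(29.64) = 1722
  E: 0 + 2(209.9) = 419.7
  D: 0 + 2(29.64) = 59.28

59.3 lbmol/h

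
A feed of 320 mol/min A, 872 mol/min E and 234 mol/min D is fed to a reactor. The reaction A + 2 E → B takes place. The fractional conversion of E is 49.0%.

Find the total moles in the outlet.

E reacted = 0.49 × 872 = 427.3 mol/min; ν_E = −2, so ξ = 427.3/2 = 213.6 mol/min.
Outlet amounts (n = n₀ + ν ξ):
  A: 320 − 1(213.6) = 106.4
  E: 872 − 2(213.6) = 444.7
  B: 0 + 1(213.6) = 213.6
  D: 234 (inert)
Total out = 106.4 + 444.7 + 213.6 + 234 = 998.7 mol/min.

999 mol/min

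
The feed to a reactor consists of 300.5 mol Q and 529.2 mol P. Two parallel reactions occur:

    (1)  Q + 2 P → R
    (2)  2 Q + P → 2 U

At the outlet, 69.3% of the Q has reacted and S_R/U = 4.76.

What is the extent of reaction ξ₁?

ξ₁ = 172 mol

Conversion of Q: Q consumed = 0.693 × 300.5 = 208.2 mol = 1ξ₁ + 2ξ₂.
Selectivity: 1ξ₁ / (2ξ₂) = 4.76 → ξ₁ = 9.52 ξ₂.
Substitute: (1·9.52 + 2) ξ₂ = 208.2 → ξ₂ = 18.08 mol, ξ₁ = 172.1 mol.
Outlet amounts (n = n₀ + Σ ν·ξ):
  Q: 300.5 − 1(172.1) − 2(18.08) = 92.25
  P: 529.2 − 2(172.1) − 1(18.08) = 166.9
  R: 0 + 1(172.1) = 172.1
  U: 0 + 2(18.08) = 36.15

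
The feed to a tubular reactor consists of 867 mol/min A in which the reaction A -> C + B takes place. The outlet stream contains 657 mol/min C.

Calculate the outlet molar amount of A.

210 mol/min

For C: n = n₀ + 1ξ → 657 = 0 + 1ξ, giving ξ = 657 mol/min.
Outlet amounts (n = n₀ + ν ξ):
  A: 867 − 1(657) = 210
  C: 0 + 1(657) = 657
  B: 0 + 1(657) = 657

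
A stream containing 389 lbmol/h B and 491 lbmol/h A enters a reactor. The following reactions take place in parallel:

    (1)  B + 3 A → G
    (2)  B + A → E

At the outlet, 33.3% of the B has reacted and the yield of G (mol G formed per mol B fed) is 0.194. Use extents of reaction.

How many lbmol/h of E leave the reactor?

54.1 lbmol/h

Yield of G: 1ξ₁ / 389 = 0.194 → ξ₁ = 75.47 lbmol/h.
Conversion of B: 1ξ₁ + 1ξ₂ = 0.333 × 389 = 129.5 → ξ₂ = 54.07 lbmol/h.
Outlet amounts (n = n₀ + Σ ν·ξ):
  B: 389 − 1(75.47) − 1(54.07) = 259.5
  A: 491 − 3(75.47) − 1(54.07) = 210.5
  G: 0 + 1(75.47) = 75.47
  E: 0 + 1(54.07) = 54.07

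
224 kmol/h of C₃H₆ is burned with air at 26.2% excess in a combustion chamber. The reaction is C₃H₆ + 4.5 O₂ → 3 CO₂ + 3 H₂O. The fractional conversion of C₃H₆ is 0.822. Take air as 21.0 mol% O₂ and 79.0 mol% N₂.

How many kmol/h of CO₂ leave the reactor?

552 kmol/h

Stoichiometric O₂ = 4.5 × 224 = 1008 kmol/h; O₂ fed = 1008 × 1.262 = 1272 kmol/h.
N₂ fed = 1272 × 79/21 = 4786 kmol/h.
Fuel reacted = 0.822 × 224 → ξ = 184.1 kmol/h.
Outlet (n = n₀ + ν ξ):
  C₃H₆: 224 − 1(184.1) = 39.87
  O₂: 1272 − 4.5(184.1) = 443.5
  N₂: 4786 (inert)
  CO₂: 0 + 3(184.1) = 552.4
  H₂O: 0 + 3(184.1) = 552.4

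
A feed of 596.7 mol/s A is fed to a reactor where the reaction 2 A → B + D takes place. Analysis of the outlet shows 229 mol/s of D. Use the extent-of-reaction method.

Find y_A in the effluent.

For D: n = n₀ + 1ξ → 229 = 0 + 1ξ, giving ξ = 229 mol/s.
Outlet amounts (n = n₀ + ν ξ):
  A: 596.7 − 2(229) = 138.7
  B: 0 + 1(229) = 229
  D: 0 + 1(229) = 229
Total out = 596.7 mol/s; y_A = 138.7 / 596.7 = 0.2324.

0.232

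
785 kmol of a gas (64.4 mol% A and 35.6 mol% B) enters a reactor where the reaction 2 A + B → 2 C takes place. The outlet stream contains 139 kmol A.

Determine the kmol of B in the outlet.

For A: n = n₀ − 2ξ → 139 = 505.5 − 2ξ, giving ξ = 183.3 kmol.
Outlet amounts (n = n₀ + ν ξ):
  A: 505.5 − 2(183.3) = 139
  B: 279.5 − 1(183.3) = 96.19
  C: 0 + 2(183.3) = 366.5

96.2 kmol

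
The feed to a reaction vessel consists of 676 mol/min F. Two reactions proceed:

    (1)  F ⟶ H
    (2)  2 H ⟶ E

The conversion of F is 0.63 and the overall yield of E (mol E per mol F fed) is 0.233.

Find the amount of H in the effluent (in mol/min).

Conversion of F: F consumed = 1ξ₁ = 0.63 × 676 → ξ₁ = 425.9 mol/min.
Yield of E: 1ξ₂ / 676 = 0.233 → ξ₂ = 157.5 mol/min.
Outlet amounts (n = n₀ + Σ ν·ξ):
  F: 676 − 1(425.9) = 250.1
  H: 0 + 1(425.9) − 2(157.5) = 110.9
  E: 0 + 1(157.5) = 157.5

111 mol/min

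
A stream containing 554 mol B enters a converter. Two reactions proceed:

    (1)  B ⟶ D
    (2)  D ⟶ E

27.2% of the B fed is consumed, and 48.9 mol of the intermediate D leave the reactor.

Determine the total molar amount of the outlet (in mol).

554 mol

Conversion of B: B consumed = 1ξ₁ = 0.272 × 554 → ξ₁ = 150.7 mol.
D balance: n_D = 0 + 1ξ₁ − 1ξ₂ = 48.9 → ξ₂ = (1·150.7 − 48.9)/1 = 101.8 mol.
Outlet amounts (n = n₀ + Σ ν·ξ):
  B: 554 − 1(150.7) = 403.3
  D: 0 + 1(150.7) − 1(101.8) = 48.9
  E: 0 + 1(101.8) = 101.8
Total out = 403.3 + 48.9 + 101.8 = 554 mol.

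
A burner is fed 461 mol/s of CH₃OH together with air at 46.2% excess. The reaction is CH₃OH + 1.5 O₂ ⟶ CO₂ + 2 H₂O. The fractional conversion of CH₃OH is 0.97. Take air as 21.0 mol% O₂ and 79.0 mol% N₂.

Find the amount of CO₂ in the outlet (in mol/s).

Stoichiometric O₂ = 1.5 × 461 = 691.5 mol/s; O₂ fed = 691.5 × 1.462 = 1011 mol/s.
N₂ fed = 1011 × 79/21 = 3803 mol/s.
Fuel reacted = 0.97 × 461 → ξ = 447.2 mol/s.
Outlet (n = n₀ + ν ξ):
  CH₃OH: 461 − 1(447.2) = 13.83
  O₂: 1011 − 1.5(447.2) = 340.2
  N₂: 3803 (inert)
  CO₂: 0 + 1(447.2) = 447.2
  H₂O: 0 + 2(447.2) = 894.3

447 mol/s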